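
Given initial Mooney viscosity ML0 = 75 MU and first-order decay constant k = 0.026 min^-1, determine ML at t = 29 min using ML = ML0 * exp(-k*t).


ML = ML0 * exp(-k * t)
ML = 75 * exp(-0.026 * 29)
ML = 75 * 0.4705
ML = 35.29 MU

35.29 MU


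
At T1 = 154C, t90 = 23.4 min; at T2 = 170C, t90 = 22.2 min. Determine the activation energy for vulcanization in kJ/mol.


T1 = 427.15 K, T2 = 443.15 K
1/T1 - 1/T2 = 8.4526e-05
ln(t1/t2) = ln(23.4/22.2) = 0.0526
Ea = 8.314 * 0.0526 / 8.4526e-05 = 5178.0696 J/mol
Ea = 5.18 kJ/mol

5.18 kJ/mol


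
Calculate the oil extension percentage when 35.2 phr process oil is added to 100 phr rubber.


Oil % = oil / (100 + oil) * 100
= 35.2 / (100 + 35.2) * 100
= 35.2 / 135.2 * 100
= 26.04%

26.04%


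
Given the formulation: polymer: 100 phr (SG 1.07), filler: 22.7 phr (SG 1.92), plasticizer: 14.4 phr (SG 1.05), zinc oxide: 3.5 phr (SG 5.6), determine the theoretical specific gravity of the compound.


Sum of weights = 140.6
Volume contributions:
  polymer: 100/1.07 = 93.4579
  filler: 22.7/1.92 = 11.8229
  plasticizer: 14.4/1.05 = 13.7143
  zinc oxide: 3.5/5.6 = 0.6250
Sum of volumes = 119.6201
SG = 140.6 / 119.6201 = 1.175

SG = 1.175


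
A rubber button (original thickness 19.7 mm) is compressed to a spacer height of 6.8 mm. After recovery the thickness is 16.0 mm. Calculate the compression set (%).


CS = (t0 - recovered) / (t0 - ts) * 100
= (19.7 - 16.0) / (19.7 - 6.8) * 100
= 3.7 / 12.9 * 100
= 28.7%

28.7%


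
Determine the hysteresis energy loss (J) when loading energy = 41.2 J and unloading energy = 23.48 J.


Hysteresis loss = loading - unloading
= 41.2 - 23.48
= 17.72 J

17.72 J


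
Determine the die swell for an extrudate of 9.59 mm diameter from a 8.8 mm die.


Die swell ratio = D_extrudate / D_die
= 9.59 / 8.8
= 1.09

Die swell = 1.09


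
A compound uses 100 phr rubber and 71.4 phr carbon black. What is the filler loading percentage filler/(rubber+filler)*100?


Filler % = filler / (rubber + filler) * 100
= 71.4 / (100 + 71.4) * 100
= 71.4 / 171.4 * 100
= 41.66%

41.66%


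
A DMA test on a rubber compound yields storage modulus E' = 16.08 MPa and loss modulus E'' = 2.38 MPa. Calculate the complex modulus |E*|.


|E*| = sqrt(E'^2 + E''^2)
= sqrt(16.08^2 + 2.38^2)
= sqrt(258.5664 + 5.6644)
= 16.255 MPa

16.255 MPa


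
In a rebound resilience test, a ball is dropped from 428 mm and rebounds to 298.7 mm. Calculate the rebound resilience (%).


Resilience = h_rebound / h_drop * 100
= 298.7 / 428 * 100
= 69.8%

69.8%


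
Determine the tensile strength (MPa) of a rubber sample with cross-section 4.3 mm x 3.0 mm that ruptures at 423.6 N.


Area = width * thickness = 4.3 * 3.0 = 12.9 mm^2
TS = force / area = 423.6 / 12.9 = 32.84 MPa

32.84 MPa


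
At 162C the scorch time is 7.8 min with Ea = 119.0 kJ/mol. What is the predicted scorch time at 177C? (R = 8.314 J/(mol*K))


Convert temperatures: T1 = 162 + 273.15 = 435.15 K, T2 = 177 + 273.15 = 450.15 K
ts2_new = 7.8 * exp(119000 / 8.314 * (1/450.15 - 1/435.15))
1/T2 - 1/T1 = -7.6576e-05
ts2_new = 2.61 min

2.61 min


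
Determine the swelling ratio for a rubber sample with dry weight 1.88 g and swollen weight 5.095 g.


Q = W_swollen / W_dry
Q = 5.095 / 1.88
Q = 2.71

Q = 2.71


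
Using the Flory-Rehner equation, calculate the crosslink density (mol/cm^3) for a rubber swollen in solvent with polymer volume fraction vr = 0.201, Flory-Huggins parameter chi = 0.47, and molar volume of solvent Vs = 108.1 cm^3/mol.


ln(1 - vr) = ln(1 - 0.201) = -0.2244
Numerator = -((-0.2244) + 0.201 + 0.47 * 0.201^2) = 0.0044
Denominator = 108.1 * (0.201^(1/3) - 0.201/2) = 52.4584
nu = 0.0044 / 52.4584 = 8.3988e-05 mol/cm^3

8.3988e-05 mol/cm^3


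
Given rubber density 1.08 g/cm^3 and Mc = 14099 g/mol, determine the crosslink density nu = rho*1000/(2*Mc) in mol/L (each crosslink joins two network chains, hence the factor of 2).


nu = rho * 1000 / (2 * Mc)
nu = 1.08 * 1000 / (2 * 14099)
nu = 1080.0 / 28198
nu = 0.0383 mol/L

0.0383 mol/L


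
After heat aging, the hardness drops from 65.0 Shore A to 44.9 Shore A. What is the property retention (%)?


Retention = aged / original * 100
= 44.9 / 65.0 * 100
= 69.1%

69.1%


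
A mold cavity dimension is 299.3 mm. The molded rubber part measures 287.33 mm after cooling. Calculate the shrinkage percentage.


Shrinkage = (mold - part) / mold * 100
= (299.3 - 287.33) / 299.3 * 100
= 11.97 / 299.3 * 100
= 4.0%

4.0%


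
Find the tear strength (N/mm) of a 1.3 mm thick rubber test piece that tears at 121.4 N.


Tear strength = force / thickness
= 121.4 / 1.3
= 93.38 N/mm

93.38 N/mm


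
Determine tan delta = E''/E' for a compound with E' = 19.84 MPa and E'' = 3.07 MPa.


tan delta = E'' / E'
= 3.07 / 19.84
= 0.1547

tan delta = 0.1547


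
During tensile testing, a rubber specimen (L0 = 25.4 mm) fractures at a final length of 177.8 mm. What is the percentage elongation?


Elongation = (Lf - L0) / L0 * 100
= (177.8 - 25.4) / 25.4 * 100
= 152.4 / 25.4 * 100
= 600.0%

600.0%


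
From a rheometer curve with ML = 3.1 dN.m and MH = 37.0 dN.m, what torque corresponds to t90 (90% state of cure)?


M90 = ML + 0.9 * (MH - ML)
M90 = 3.1 + 0.9 * (37.0 - 3.1)
M90 = 3.1 + 0.9 * 33.9
M90 = 33.61 dN.m

33.61 dN.m


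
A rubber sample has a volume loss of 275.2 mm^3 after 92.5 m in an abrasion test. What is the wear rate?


Rate = volume_loss / distance
= 275.2 / 92.5
= 2.975 mm^3/m

2.975 mm^3/m


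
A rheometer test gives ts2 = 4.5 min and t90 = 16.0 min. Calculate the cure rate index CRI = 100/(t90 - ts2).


CRI = 100 / (t90 - ts2)
= 100 / (16.0 - 4.5)
= 100 / 11.5
= 8.7 min^-1

8.7 min^-1


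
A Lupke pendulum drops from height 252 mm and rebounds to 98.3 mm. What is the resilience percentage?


Resilience = h_rebound / h_drop * 100
= 98.3 / 252 * 100
= 39.0%

39.0%


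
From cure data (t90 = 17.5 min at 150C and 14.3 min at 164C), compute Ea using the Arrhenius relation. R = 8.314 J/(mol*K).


T1 = 423.15 K, T2 = 437.15 K
1/T1 - 1/T2 = 7.5684e-05
ln(t1/t2) = ln(17.5/14.3) = 0.2019
Ea = 8.314 * 0.2019 / 7.5684e-05 = 22183.6014 J/mol
Ea = 22.18 kJ/mol

22.18 kJ/mol


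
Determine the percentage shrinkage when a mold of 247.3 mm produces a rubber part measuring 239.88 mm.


Shrinkage = (mold - part) / mold * 100
= (247.3 - 239.88) / 247.3 * 100
= 7.42 / 247.3 * 100
= 3.0%

3.0%


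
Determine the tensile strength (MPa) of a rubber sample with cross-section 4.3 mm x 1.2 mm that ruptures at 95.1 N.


Area = width * thickness = 4.3 * 1.2 = 5.16 mm^2
TS = force / area = 95.1 / 5.16 = 18.43 MPa

18.43 MPa


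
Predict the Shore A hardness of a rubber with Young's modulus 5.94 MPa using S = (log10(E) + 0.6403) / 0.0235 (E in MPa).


log10(E) = 0.0235*S - 0.6403  =>  S = (log10(E) + 0.6403) / 0.0235
log10(5.94) = 0.773786
S = (0.773786 + 0.6403) / 0.0235 = 1.414086 / 0.0235
S = 60.2

Shore A = 60.2


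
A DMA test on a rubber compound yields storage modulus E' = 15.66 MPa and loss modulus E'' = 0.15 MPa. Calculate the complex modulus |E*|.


|E*| = sqrt(E'^2 + E''^2)
= sqrt(15.66^2 + 0.15^2)
= sqrt(245.2356 + 0.0225)
= 15.661 MPa

15.661 MPa


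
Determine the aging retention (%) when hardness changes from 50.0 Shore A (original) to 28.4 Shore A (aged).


Retention = aged / original * 100
= 28.4 / 50.0 * 100
= 56.8%

56.8%


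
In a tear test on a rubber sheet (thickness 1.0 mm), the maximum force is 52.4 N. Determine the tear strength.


Tear strength = force / thickness
= 52.4 / 1.0
= 52.4 N/mm

52.4 N/mm


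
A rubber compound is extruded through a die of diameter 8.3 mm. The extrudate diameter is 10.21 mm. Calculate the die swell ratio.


Die swell ratio = D_extrudate / D_die
= 10.21 / 8.3
= 1.23

Die swell = 1.23


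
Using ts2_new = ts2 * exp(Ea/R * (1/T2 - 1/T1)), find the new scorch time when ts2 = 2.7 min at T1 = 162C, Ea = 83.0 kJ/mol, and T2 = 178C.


Convert temperatures: T1 = 162 + 273.15 = 435.15 K, T2 = 178 + 273.15 = 451.15 K
ts2_new = 2.7 * exp(83000 / 8.314 * (1/451.15 - 1/435.15))
1/T2 - 1/T1 = -8.1500e-05
ts2_new = 1.2 min

1.2 min


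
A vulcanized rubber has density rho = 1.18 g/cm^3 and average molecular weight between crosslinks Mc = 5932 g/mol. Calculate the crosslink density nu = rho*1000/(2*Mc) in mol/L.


nu = rho * 1000 / (2 * Mc)
nu = 1.18 * 1000 / (2 * 5932)
nu = 1180.0 / 11864
nu = 0.0995 mol/L

0.0995 mol/L


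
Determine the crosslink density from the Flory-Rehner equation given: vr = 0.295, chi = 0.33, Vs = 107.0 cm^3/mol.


ln(1 - vr) = ln(1 - 0.295) = -0.3496
Numerator = -((-0.3496) + 0.295 + 0.33 * 0.295^2) = 0.0258
Denominator = 107.0 * (0.295^(1/3) - 0.295/2) = 55.4467
nu = 0.0258 / 55.4467 = 4.6602e-04 mol/cm^3

4.6602e-04 mol/cm^3


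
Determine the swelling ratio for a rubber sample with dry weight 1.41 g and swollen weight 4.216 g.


Q = W_swollen / W_dry
Q = 4.216 / 1.41
Q = 2.99

Q = 2.99


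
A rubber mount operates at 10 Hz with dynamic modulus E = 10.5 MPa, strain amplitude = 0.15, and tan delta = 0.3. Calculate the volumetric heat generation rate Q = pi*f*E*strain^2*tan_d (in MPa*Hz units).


Q = pi * f * E * strain^2 * tan_d
= pi * 10 * 10.5 * 0.15^2 * 0.3
= pi * 10 * 10.5 * 0.0225 * 0.3
= 2.2266

Q = 2.2266


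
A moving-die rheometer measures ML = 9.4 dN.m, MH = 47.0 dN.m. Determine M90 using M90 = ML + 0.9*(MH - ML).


M90 = ML + 0.9 * (MH - ML)
M90 = 9.4 + 0.9 * (47.0 - 9.4)
M90 = 9.4 + 0.9 * 37.6
M90 = 43.24 dN.m

43.24 dN.m


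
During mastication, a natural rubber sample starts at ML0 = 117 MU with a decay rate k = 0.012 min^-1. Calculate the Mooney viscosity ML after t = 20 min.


ML = ML0 * exp(-k * t)
ML = 117 * exp(-0.012 * 20)
ML = 117 * 0.7866
ML = 92.04 MU

92.04 MU


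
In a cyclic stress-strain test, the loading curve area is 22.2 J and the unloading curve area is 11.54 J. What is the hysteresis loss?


Hysteresis loss = loading - unloading
= 22.2 - 11.54
= 10.66 J

10.66 J


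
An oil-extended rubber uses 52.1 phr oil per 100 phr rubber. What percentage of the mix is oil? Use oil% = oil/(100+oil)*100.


Oil % = oil / (100 + oil) * 100
= 52.1 / (100 + 52.1) * 100
= 52.1 / 152.1 * 100
= 34.25%

34.25%


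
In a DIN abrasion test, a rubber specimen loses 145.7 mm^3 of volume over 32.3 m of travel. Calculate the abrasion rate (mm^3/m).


Rate = volume_loss / distance
= 145.7 / 32.3
= 4.511 mm^3/m

4.511 mm^3/m


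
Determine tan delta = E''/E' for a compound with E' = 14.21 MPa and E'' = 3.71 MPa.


tan delta = E'' / E'
= 3.71 / 14.21
= 0.2611

tan delta = 0.2611


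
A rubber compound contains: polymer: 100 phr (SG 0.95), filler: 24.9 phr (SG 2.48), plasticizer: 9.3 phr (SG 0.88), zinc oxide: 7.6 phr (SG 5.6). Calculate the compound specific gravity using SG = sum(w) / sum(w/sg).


Sum of weights = 141.8
Volume contributions:
  polymer: 100/0.95 = 105.2632
  filler: 24.9/2.48 = 10.0403
  plasticizer: 9.3/0.88 = 10.5682
  zinc oxide: 7.6/5.6 = 1.3571
Sum of volumes = 127.2288
SG = 141.8 / 127.2288 = 1.115

SG = 1.115


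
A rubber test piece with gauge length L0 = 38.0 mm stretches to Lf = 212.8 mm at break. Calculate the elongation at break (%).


Elongation = (Lf - L0) / L0 * 100
= (212.8 - 38.0) / 38.0 * 100
= 174.8 / 38.0 * 100
= 460.0%

460.0%


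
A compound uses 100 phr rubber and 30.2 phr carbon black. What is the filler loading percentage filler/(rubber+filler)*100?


Filler % = filler / (rubber + filler) * 100
= 30.2 / (100 + 30.2) * 100
= 30.2 / 130.2 * 100
= 23.2%

23.2%


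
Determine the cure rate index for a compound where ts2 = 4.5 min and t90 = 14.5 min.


CRI = 100 / (t90 - ts2)
= 100 / (14.5 - 4.5)
= 100 / 10.0
= 10.0 min^-1

10.0 min^-1


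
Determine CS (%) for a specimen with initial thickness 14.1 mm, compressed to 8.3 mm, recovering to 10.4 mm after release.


CS = (t0 - recovered) / (t0 - ts) * 100
= (14.1 - 10.4) / (14.1 - 8.3) * 100
= 3.7 / 5.8 * 100
= 63.8%

63.8%


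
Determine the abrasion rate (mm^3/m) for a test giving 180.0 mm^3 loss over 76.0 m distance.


Rate = volume_loss / distance
= 180.0 / 76.0
= 2.368 mm^3/m

2.368 mm^3/m


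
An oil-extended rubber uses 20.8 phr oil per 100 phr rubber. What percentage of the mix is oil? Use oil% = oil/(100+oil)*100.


Oil % = oil / (100 + oil) * 100
= 20.8 / (100 + 20.8) * 100
= 20.8 / 120.8 * 100
= 17.22%

17.22%


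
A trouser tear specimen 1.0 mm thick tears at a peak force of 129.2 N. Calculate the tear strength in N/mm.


Tear strength = force / thickness
= 129.2 / 1.0
= 129.2 N/mm

129.2 N/mm


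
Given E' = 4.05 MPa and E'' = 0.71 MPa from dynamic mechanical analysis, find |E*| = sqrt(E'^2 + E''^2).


|E*| = sqrt(E'^2 + E''^2)
= sqrt(4.05^2 + 0.71^2)
= sqrt(16.4025 + 0.5041)
= 4.112 MPa

4.112 MPa


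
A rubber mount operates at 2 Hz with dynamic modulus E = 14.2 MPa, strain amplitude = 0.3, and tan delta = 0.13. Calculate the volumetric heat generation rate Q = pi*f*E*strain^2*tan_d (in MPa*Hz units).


Q = pi * f * E * strain^2 * tan_d
= pi * 2 * 14.2 * 0.3^2 * 0.13
= pi * 2 * 14.2 * 0.0900 * 0.13
= 1.0439

Q = 1.0439


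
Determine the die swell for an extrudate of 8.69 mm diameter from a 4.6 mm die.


Die swell ratio = D_extrudate / D_die
= 8.69 / 4.6
= 1.889

Die swell = 1.889


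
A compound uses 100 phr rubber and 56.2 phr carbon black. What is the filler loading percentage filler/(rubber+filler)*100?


Filler % = filler / (rubber + filler) * 100
= 56.2 / (100 + 56.2) * 100
= 56.2 / 156.2 * 100
= 35.98%

35.98%


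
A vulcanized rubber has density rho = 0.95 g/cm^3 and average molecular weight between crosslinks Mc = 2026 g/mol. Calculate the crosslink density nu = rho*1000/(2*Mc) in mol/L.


nu = rho * 1000 / (2 * Mc)
nu = 0.95 * 1000 / (2 * 2026)
nu = 950.0 / 4052
nu = 0.2345 mol/L

0.2345 mol/L


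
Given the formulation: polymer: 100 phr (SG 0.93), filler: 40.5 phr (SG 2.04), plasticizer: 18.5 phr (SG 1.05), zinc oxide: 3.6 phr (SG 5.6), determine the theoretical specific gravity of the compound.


Sum of weights = 162.6
Volume contributions:
  polymer: 100/0.93 = 107.5269
  filler: 40.5/2.04 = 19.8529
  plasticizer: 18.5/1.05 = 17.6190
  zinc oxide: 3.6/5.6 = 0.6429
Sum of volumes = 145.6417
SG = 162.6 / 145.6417 = 1.116

SG = 1.116


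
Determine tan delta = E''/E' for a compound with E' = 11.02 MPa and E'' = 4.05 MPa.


tan delta = E'' / E'
= 4.05 / 11.02
= 0.3675

tan delta = 0.3675


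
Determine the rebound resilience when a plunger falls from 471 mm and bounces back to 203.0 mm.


Resilience = h_rebound / h_drop * 100
= 203.0 / 471 * 100
= 43.1%

43.1%


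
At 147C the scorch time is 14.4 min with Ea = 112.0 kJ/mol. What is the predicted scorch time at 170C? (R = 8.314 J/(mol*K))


Convert temperatures: T1 = 147 + 273.15 = 420.15 K, T2 = 170 + 273.15 = 443.15 K
ts2_new = 14.4 * exp(112000 / 8.314 * (1/443.15 - 1/420.15))
1/T2 - 1/T1 = -1.2353e-04
ts2_new = 2.73 min

2.73 min


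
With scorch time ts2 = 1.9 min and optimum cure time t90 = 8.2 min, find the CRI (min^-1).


CRI = 100 / (t90 - ts2)
= 100 / (8.2 - 1.9)
= 100 / 6.3
= 15.87 min^-1

15.87 min^-1


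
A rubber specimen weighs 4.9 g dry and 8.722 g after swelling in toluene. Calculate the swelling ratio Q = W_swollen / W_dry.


Q = W_swollen / W_dry
Q = 8.722 / 4.9
Q = 1.78

Q = 1.78


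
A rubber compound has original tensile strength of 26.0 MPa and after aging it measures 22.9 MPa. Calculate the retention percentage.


Retention = aged / original * 100
= 22.9 / 26.0 * 100
= 88.1%

88.1%


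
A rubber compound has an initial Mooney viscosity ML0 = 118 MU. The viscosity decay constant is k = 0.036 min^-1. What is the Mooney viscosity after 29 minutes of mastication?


ML = ML0 * exp(-k * t)
ML = 118 * exp(-0.036 * 29)
ML = 118 * 0.3520
ML = 41.54 MU

41.54 MU


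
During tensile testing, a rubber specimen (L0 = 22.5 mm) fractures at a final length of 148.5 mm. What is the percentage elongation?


Elongation = (Lf - L0) / L0 * 100
= (148.5 - 22.5) / 22.5 * 100
= 126.0 / 22.5 * 100
= 560.0%

560.0%


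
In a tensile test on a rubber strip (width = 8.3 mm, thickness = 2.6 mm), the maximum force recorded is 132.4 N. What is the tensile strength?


Area = width * thickness = 8.3 * 2.6 = 21.58 mm^2
TS = force / area = 132.4 / 21.58 = 6.14 MPa

6.14 MPa


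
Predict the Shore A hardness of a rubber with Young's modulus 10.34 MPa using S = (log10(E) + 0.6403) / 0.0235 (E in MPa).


log10(E) = 0.0235*S - 0.6403  =>  S = (log10(E) + 0.6403) / 0.0235
log10(10.34) = 1.014521
S = (1.014521 + 0.6403) / 0.0235 = 1.654821 / 0.0235
S = 70.4

Shore A = 70.4


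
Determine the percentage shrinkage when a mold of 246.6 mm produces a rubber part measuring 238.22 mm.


Shrinkage = (mold - part) / mold * 100
= (246.6 - 238.22) / 246.6 * 100
= 8.38 / 246.6 * 100
= 3.4%

3.4%


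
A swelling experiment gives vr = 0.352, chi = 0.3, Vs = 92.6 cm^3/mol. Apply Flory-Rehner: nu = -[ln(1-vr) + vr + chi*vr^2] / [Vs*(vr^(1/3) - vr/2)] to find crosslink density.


ln(1 - vr) = ln(1 - 0.352) = -0.4339
Numerator = -((-0.4339) + 0.352 + 0.3 * 0.352^2) = 0.0447
Denominator = 92.6 * (0.352^(1/3) - 0.352/2) = 49.0845
nu = 0.0447 / 49.0845 = 9.1054e-04 mol/cm^3

9.1054e-04 mol/cm^3


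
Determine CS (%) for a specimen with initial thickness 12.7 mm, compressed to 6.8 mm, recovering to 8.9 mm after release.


CS = (t0 - recovered) / (t0 - ts) * 100
= (12.7 - 8.9) / (12.7 - 6.8) * 100
= 3.8 / 5.9 * 100
= 64.4%

64.4%


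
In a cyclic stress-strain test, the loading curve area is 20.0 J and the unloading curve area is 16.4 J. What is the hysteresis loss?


Hysteresis loss = loading - unloading
= 20.0 - 16.4
= 3.6 J

3.6 J


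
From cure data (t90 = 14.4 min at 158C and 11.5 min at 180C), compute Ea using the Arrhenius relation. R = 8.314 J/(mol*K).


T1 = 431.15 K, T2 = 453.15 K
1/T1 - 1/T2 = 1.1260e-04
ln(t1/t2) = ln(14.4/11.5) = 0.2249
Ea = 8.314 * 0.2249 / 1.1260e-04 = 16603.9267 J/mol
Ea = 16.6 kJ/mol

16.6 kJ/mol


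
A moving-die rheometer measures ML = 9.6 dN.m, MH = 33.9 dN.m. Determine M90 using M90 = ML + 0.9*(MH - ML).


M90 = ML + 0.9 * (MH - ML)
M90 = 9.6 + 0.9 * (33.9 - 9.6)
M90 = 9.6 + 0.9 * 24.3
M90 = 31.47 dN.m

31.47 dN.m


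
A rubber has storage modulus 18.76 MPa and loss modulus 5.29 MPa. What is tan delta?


tan delta = E'' / E'
= 5.29 / 18.76
= 0.282

tan delta = 0.282


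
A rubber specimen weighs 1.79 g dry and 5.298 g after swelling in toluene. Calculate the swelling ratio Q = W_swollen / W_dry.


Q = W_swollen / W_dry
Q = 5.298 / 1.79
Q = 2.96

Q = 2.96


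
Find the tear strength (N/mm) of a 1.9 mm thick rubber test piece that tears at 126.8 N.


Tear strength = force / thickness
= 126.8 / 1.9
= 66.74 N/mm

66.74 N/mm


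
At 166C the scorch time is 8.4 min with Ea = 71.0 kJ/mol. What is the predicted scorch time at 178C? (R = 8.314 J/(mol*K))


Convert temperatures: T1 = 166 + 273.15 = 439.15 K, T2 = 178 + 273.15 = 451.15 K
ts2_new = 8.4 * exp(71000 / 8.314 * (1/451.15 - 1/439.15))
1/T2 - 1/T1 = -6.0569e-05
ts2_new = 5.01 min

5.01 min


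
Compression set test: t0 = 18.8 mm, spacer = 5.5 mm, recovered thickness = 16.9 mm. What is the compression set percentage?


CS = (t0 - recovered) / (t0 - ts) * 100
= (18.8 - 16.9) / (18.8 - 5.5) * 100
= 1.9 / 13.3 * 100
= 14.3%

14.3%


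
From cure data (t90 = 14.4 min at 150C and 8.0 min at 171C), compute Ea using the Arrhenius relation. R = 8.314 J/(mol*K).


T1 = 423.15 K, T2 = 444.15 K
1/T1 - 1/T2 = 1.1174e-04
ln(t1/t2) = ln(14.4/8.0) = 0.5878
Ea = 8.314 * 0.5878 / 1.1174e-04 = 43735.5373 J/mol
Ea = 43.74 kJ/mol

43.74 kJ/mol


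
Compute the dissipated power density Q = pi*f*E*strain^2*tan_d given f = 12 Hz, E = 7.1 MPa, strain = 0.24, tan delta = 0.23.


Q = pi * f * E * strain^2 * tan_d
= pi * 12 * 7.1 * 0.24^2 * 0.23
= pi * 12 * 7.1 * 0.0576 * 0.23
= 3.5460

Q = 3.5460


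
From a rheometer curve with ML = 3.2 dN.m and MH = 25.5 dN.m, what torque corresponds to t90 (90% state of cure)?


M90 = ML + 0.9 * (MH - ML)
M90 = 3.2 + 0.9 * (25.5 - 3.2)
M90 = 3.2 + 0.9 * 22.3
M90 = 23.27 dN.m

23.27 dN.m


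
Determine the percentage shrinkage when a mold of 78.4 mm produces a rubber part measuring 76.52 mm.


Shrinkage = (mold - part) / mold * 100
= (78.4 - 76.52) / 78.4 * 100
= 1.88 / 78.4 * 100
= 2.4%

2.4%


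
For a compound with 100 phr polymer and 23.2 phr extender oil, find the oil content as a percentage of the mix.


Oil % = oil / (100 + oil) * 100
= 23.2 / (100 + 23.2) * 100
= 23.2 / 123.2 * 100
= 18.83%

18.83%


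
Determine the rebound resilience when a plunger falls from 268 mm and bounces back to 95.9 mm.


Resilience = h_rebound / h_drop * 100
= 95.9 / 268 * 100
= 35.8%

35.8%


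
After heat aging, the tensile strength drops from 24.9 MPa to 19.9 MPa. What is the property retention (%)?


Retention = aged / original * 100
= 19.9 / 24.9 * 100
= 79.9%

79.9%


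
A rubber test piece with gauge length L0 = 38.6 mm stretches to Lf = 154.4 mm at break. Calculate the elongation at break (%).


Elongation = (Lf - L0) / L0 * 100
= (154.4 - 38.6) / 38.6 * 100
= 115.8 / 38.6 * 100
= 300.0%

300.0%


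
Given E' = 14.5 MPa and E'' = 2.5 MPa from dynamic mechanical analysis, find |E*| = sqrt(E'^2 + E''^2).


|E*| = sqrt(E'^2 + E''^2)
= sqrt(14.5^2 + 2.5^2)
= sqrt(210.2500 + 6.2500)
= 14.714 MPa

14.714 MPa


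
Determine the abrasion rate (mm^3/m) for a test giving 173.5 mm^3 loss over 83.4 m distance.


Rate = volume_loss / distance
= 173.5 / 83.4
= 2.08 mm^3/m

2.08 mm^3/m


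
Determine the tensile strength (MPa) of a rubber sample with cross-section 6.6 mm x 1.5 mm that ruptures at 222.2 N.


Area = width * thickness = 6.6 * 1.5 = 9.9 mm^2
TS = force / area = 222.2 / 9.9 = 22.44 MPa

22.44 MPa


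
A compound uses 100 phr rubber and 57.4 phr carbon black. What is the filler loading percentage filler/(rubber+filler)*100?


Filler % = filler / (rubber + filler) * 100
= 57.4 / (100 + 57.4) * 100
= 57.4 / 157.4 * 100
= 36.47%

36.47%


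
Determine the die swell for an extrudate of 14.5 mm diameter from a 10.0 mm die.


Die swell ratio = D_extrudate / D_die
= 14.5 / 10.0
= 1.45

Die swell = 1.45


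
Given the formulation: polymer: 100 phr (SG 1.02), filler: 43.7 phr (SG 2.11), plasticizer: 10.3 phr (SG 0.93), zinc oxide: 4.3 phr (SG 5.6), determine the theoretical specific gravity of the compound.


Sum of weights = 158.3
Volume contributions:
  polymer: 100/1.02 = 98.0392
  filler: 43.7/2.11 = 20.7109
  plasticizer: 10.3/0.93 = 11.0753
  zinc oxide: 4.3/5.6 = 0.7679
Sum of volumes = 130.5932
SG = 158.3 / 130.5932 = 1.212

SG = 1.212


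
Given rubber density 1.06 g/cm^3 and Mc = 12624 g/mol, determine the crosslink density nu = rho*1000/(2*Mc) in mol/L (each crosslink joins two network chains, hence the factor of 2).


nu = rho * 1000 / (2 * Mc)
nu = 1.06 * 1000 / (2 * 12624)
nu = 1060.0 / 25248
nu = 0.0420 mol/L

0.0420 mol/L


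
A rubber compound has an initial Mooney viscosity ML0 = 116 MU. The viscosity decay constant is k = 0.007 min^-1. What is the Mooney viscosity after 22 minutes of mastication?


ML = ML0 * exp(-k * t)
ML = 116 * exp(-0.007 * 22)
ML = 116 * 0.8573
ML = 99.44 MU

99.44 MU


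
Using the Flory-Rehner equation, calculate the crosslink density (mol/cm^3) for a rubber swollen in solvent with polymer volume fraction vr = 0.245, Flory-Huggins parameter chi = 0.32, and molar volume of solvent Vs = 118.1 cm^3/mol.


ln(1 - vr) = ln(1 - 0.245) = -0.2810
Numerator = -((-0.2810) + 0.245 + 0.32 * 0.245^2) = 0.0168
Denominator = 118.1 * (0.245^(1/3) - 0.245/2) = 59.4318
nu = 0.0168 / 59.4318 = 2.8317e-04 mol/cm^3

2.8317e-04 mol/cm^3


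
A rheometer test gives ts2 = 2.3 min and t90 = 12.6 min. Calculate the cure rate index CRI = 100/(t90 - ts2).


CRI = 100 / (t90 - ts2)
= 100 / (12.6 - 2.3)
= 100 / 10.3
= 9.71 min^-1

9.71 min^-1


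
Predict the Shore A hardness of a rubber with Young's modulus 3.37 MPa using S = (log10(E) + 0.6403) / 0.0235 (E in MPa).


log10(E) = 0.0235*S - 0.6403  =>  S = (log10(E) + 0.6403) / 0.0235
log10(3.37) = 0.527630
S = (0.527630 + 0.6403) / 0.0235 = 1.167930 / 0.0235
S = 49.7

Shore A = 49.7


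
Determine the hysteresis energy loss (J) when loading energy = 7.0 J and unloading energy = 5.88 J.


Hysteresis loss = loading - unloading
= 7.0 - 5.88
= 1.12 J

1.12 J


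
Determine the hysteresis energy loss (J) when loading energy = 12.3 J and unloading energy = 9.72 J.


Hysteresis loss = loading - unloading
= 12.3 - 9.72
= 2.58 J

2.58 J


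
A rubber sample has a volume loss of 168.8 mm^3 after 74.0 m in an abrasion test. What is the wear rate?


Rate = volume_loss / distance
= 168.8 / 74.0
= 2.281 mm^3/m

2.281 mm^3/m


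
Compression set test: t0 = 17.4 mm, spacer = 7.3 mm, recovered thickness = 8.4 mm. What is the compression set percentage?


CS = (t0 - recovered) / (t0 - ts) * 100
= (17.4 - 8.4) / (17.4 - 7.3) * 100
= 9.0 / 10.1 * 100
= 89.1%

89.1%


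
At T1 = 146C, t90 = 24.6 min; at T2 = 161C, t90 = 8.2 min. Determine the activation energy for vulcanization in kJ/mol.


T1 = 419.15 K, T2 = 434.15 K
1/T1 - 1/T2 = 8.2429e-05
ln(t1/t2) = ln(24.6/8.2) = 1.0986
Ea = 8.314 * 1.0986 / 8.2429e-05 = 110808.3504 J/mol
Ea = 110.81 kJ/mol

110.81 kJ/mol


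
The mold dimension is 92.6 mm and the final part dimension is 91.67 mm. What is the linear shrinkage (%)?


Shrinkage = (mold - part) / mold * 100
= (92.6 - 91.67) / 92.6 * 100
= 0.93 / 92.6 * 100
= 1.0%

1.0%


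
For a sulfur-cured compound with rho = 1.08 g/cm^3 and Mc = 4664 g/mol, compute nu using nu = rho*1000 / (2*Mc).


nu = rho * 1000 / (2 * Mc)
nu = 1.08 * 1000 / (2 * 4664)
nu = 1080.0 / 9328
nu = 0.1158 mol/L

0.1158 mol/L


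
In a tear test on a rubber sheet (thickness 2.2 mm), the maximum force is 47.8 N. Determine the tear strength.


Tear strength = force / thickness
= 47.8 / 2.2
= 21.73 N/mm

21.73 N/mm


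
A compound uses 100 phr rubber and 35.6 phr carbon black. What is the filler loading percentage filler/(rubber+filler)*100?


Filler % = filler / (rubber + filler) * 100
= 35.6 / (100 + 35.6) * 100
= 35.6 / 135.6 * 100
= 26.25%

26.25%


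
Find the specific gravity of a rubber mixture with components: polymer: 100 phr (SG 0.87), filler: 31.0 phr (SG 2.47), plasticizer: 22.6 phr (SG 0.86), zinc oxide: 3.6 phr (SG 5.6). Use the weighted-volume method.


Sum of weights = 157.2
Volume contributions:
  polymer: 100/0.87 = 114.9425
  filler: 31.0/2.47 = 12.5506
  plasticizer: 22.6/0.86 = 26.2791
  zinc oxide: 3.6/5.6 = 0.6429
Sum of volumes = 154.4151
SG = 157.2 / 154.4151 = 1.018

SG = 1.018


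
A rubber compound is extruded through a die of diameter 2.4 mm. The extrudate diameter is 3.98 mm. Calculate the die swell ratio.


Die swell ratio = D_extrudate / D_die
= 3.98 / 2.4
= 1.658

Die swell = 1.658


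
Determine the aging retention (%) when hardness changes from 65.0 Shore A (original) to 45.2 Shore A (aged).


Retention = aged / original * 100
= 45.2 / 65.0 * 100
= 69.5%

69.5%


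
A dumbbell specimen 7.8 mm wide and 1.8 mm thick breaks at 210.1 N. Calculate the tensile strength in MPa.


Area = width * thickness = 7.8 * 1.8 = 14.04 mm^2
TS = force / area = 210.1 / 14.04 = 14.96 MPa

14.96 MPa


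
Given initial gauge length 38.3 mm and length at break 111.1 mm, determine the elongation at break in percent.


Elongation = (Lf - L0) / L0 * 100
= (111.1 - 38.3) / 38.3 * 100
= 72.8 / 38.3 * 100
= 190.1%

190.1%


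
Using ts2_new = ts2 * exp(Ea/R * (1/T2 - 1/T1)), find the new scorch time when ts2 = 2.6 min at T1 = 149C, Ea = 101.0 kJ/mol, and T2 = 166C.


Convert temperatures: T1 = 149 + 273.15 = 422.15 K, T2 = 166 + 273.15 = 439.15 K
ts2_new = 2.6 * exp(101000 / 8.314 * (1/439.15 - 1/422.15))
1/T2 - 1/T1 = -9.1700e-05
ts2_new = 0.85 min

0.85 min


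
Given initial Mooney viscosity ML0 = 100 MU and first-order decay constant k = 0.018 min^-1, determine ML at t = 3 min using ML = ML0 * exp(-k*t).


ML = ML0 * exp(-k * t)
ML = 100 * exp(-0.018 * 3)
ML = 100 * 0.9474
ML = 94.74 MU

94.74 MU


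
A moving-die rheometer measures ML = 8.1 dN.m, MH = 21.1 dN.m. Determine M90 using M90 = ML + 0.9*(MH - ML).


M90 = ML + 0.9 * (MH - ML)
M90 = 8.1 + 0.9 * (21.1 - 8.1)
M90 = 8.1 + 0.9 * 13.0
M90 = 19.8 dN.m

19.8 dN.m


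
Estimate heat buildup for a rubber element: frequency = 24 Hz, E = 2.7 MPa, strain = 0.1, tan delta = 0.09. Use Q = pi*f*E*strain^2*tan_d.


Q = pi * f * E * strain^2 * tan_d
= pi * 24 * 2.7 * 0.1^2 * 0.09
= pi * 24 * 2.7 * 0.0100 * 0.09
= 0.1832

Q = 0.1832


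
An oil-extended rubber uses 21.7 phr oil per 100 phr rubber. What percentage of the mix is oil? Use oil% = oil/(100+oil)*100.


Oil % = oil / (100 + oil) * 100
= 21.7 / (100 + 21.7) * 100
= 21.7 / 121.7 * 100
= 17.83%

17.83%


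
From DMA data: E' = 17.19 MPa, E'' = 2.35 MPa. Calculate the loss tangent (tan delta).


tan delta = E'' / E'
= 2.35 / 17.19
= 0.1367

tan delta = 0.1367


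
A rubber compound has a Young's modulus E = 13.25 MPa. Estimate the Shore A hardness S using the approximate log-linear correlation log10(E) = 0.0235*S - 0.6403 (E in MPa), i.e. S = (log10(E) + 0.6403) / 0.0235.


log10(E) = 0.0235*S - 0.6403  =>  S = (log10(E) + 0.6403) / 0.0235
log10(13.25) = 1.122216
S = (1.122216 + 0.6403) / 0.0235 = 1.762516 / 0.0235
S = 75.0

Shore A = 75.0


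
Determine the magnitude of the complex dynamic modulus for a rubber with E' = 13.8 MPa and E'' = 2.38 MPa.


|E*| = sqrt(E'^2 + E''^2)
= sqrt(13.8^2 + 2.38^2)
= sqrt(190.4400 + 5.6644)
= 14.004 MPa

14.004 MPa


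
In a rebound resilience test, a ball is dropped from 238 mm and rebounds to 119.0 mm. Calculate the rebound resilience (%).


Resilience = h_rebound / h_drop * 100
= 119.0 / 238 * 100
= 50.0%

50.0%


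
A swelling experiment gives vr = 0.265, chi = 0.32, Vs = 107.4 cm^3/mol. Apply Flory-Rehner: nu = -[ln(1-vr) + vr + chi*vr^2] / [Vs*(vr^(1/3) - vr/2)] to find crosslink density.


ln(1 - vr) = ln(1 - 0.265) = -0.3079
Numerator = -((-0.3079) + 0.265 + 0.32 * 0.265^2) = 0.0204
Denominator = 107.4 * (0.265^(1/3) - 0.265/2) = 54.7542
nu = 0.0204 / 54.7542 = 3.7281e-04 mol/cm^3

3.7281e-04 mol/cm^3


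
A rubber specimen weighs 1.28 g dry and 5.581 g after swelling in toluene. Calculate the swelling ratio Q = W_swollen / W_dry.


Q = W_swollen / W_dry
Q = 5.581 / 1.28
Q = 4.36

Q = 4.36


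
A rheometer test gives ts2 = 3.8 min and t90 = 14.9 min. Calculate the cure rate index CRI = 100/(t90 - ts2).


CRI = 100 / (t90 - ts2)
= 100 / (14.9 - 3.8)
= 100 / 11.1
= 9.01 min^-1

9.01 min^-1


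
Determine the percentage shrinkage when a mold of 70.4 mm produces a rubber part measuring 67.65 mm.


Shrinkage = (mold - part) / mold * 100
= (70.4 - 67.65) / 70.4 * 100
= 2.75 / 70.4 * 100
= 3.91%

3.91%


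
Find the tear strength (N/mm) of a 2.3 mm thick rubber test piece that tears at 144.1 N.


Tear strength = force / thickness
= 144.1 / 2.3
= 62.65 N/mm

62.65 N/mm


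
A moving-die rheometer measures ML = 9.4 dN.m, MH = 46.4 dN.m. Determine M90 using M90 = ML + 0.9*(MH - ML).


M90 = ML + 0.9 * (MH - ML)
M90 = 9.4 + 0.9 * (46.4 - 9.4)
M90 = 9.4 + 0.9 * 37.0
M90 = 42.7 dN.m

42.7 dN.m


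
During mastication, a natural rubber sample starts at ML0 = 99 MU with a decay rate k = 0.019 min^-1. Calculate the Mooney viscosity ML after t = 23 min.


ML = ML0 * exp(-k * t)
ML = 99 * exp(-0.019 * 23)
ML = 99 * 0.6460
ML = 63.95 MU

63.95 MU


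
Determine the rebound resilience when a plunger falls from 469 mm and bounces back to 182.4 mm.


Resilience = h_rebound / h_drop * 100
= 182.4 / 469 * 100
= 38.9%

38.9%


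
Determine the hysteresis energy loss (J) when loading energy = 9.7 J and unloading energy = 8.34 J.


Hysteresis loss = loading - unloading
= 9.7 - 8.34
= 1.36 J

1.36 J


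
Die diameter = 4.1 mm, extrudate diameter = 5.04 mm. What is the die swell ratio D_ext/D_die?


Die swell ratio = D_extrudate / D_die
= 5.04 / 4.1
= 1.229

Die swell = 1.229


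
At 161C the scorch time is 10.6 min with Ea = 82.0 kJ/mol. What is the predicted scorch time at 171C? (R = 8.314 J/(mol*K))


Convert temperatures: T1 = 161 + 273.15 = 434.15 K, T2 = 171 + 273.15 = 444.15 K
ts2_new = 10.6 * exp(82000 / 8.314 * (1/444.15 - 1/434.15))
1/T2 - 1/T1 = -5.1860e-05
ts2_new = 6.36 min

6.36 min


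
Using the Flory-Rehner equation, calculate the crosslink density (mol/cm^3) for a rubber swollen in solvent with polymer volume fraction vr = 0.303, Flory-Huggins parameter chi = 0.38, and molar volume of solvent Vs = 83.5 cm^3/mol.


ln(1 - vr) = ln(1 - 0.303) = -0.3610
Numerator = -((-0.3610) + 0.303 + 0.38 * 0.303^2) = 0.0231
Denominator = 83.5 * (0.303^(1/3) - 0.303/2) = 43.4331
nu = 0.0231 / 43.4331 = 5.3145e-04 mol/cm^3

5.3145e-04 mol/cm^3


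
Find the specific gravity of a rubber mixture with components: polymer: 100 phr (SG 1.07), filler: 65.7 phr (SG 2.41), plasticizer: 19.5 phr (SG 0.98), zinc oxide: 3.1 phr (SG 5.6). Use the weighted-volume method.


Sum of weights = 188.3
Volume contributions:
  polymer: 100/1.07 = 93.4579
  filler: 65.7/2.41 = 27.2614
  plasticizer: 19.5/0.98 = 19.8980
  zinc oxide: 3.1/5.6 = 0.5536
Sum of volumes = 141.1709
SG = 188.3 / 141.1709 = 1.334

SG = 1.334


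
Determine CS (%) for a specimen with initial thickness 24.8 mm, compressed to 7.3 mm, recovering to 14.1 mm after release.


CS = (t0 - recovered) / (t0 - ts) * 100
= (24.8 - 14.1) / (24.8 - 7.3) * 100
= 10.7 / 17.5 * 100
= 61.1%

61.1%


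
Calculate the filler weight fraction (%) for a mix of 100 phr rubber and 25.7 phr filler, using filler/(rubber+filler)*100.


Filler % = filler / (rubber + filler) * 100
= 25.7 / (100 + 25.7) * 100
= 25.7 / 125.7 * 100
= 20.45%

20.45%


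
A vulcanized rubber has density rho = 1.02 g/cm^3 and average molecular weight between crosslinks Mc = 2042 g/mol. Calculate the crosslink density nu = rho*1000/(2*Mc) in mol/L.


nu = rho * 1000 / (2 * Mc)
nu = 1.02 * 1000 / (2 * 2042)
nu = 1020.0 / 4084
nu = 0.2498 mol/L

0.2498 mol/L


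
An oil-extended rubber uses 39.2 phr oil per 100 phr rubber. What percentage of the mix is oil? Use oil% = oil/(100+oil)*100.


Oil % = oil / (100 + oil) * 100
= 39.2 / (100 + 39.2) * 100
= 39.2 / 139.2 * 100
= 28.16%

28.16%


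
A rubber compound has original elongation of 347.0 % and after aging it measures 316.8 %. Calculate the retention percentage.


Retention = aged / original * 100
= 316.8 / 347.0 * 100
= 91.3%

91.3%


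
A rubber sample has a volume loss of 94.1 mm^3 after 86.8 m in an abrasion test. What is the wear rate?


Rate = volume_loss / distance
= 94.1 / 86.8
= 1.084 mm^3/m

1.084 mm^3/m


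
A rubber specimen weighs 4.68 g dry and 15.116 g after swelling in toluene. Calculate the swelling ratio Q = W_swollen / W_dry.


Q = W_swollen / W_dry
Q = 15.116 / 4.68
Q = 3.23

Q = 3.23


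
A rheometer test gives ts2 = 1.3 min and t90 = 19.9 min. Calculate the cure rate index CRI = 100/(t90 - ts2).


CRI = 100 / (t90 - ts2)
= 100 / (19.9 - 1.3)
= 100 / 18.6
= 5.38 min^-1

5.38 min^-1


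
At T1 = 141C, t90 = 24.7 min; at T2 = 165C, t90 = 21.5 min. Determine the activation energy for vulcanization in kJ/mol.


T1 = 414.15 K, T2 = 438.15 K
1/T1 - 1/T2 = 1.3226e-04
ln(t1/t2) = ln(24.7/21.5) = 0.1388
Ea = 8.314 * 0.1388 / 1.3226e-04 = 8721.9425 J/mol
Ea = 8.72 kJ/mol

8.72 kJ/mol


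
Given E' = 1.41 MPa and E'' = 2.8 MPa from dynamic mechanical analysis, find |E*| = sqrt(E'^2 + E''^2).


|E*| = sqrt(E'^2 + E''^2)
= sqrt(1.41^2 + 2.8^2)
= sqrt(1.9881 + 7.8400)
= 3.135 MPa

3.135 MPa


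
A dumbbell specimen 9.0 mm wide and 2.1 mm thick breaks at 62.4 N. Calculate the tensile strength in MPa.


Area = width * thickness = 9.0 * 2.1 = 18.9 mm^2
TS = force / area = 62.4 / 18.9 = 3.3 MPa

3.3 MPa


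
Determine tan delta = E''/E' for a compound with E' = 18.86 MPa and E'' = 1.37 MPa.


tan delta = E'' / E'
= 1.37 / 18.86
= 0.0726

tan delta = 0.0726


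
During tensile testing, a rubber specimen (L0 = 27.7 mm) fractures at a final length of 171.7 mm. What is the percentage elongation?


Elongation = (Lf - L0) / L0 * 100
= (171.7 - 27.7) / 27.7 * 100
= 144.0 / 27.7 * 100
= 519.9%

519.9%


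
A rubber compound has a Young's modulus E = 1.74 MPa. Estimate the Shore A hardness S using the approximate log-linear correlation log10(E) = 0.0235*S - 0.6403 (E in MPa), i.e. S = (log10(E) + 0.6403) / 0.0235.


log10(E) = 0.0235*S - 0.6403  =>  S = (log10(E) + 0.6403) / 0.0235
log10(1.74) = 0.240549
S = (0.240549 + 0.6403) / 0.0235 = 0.880849 / 0.0235
S = 37.5

Shore A = 37.5


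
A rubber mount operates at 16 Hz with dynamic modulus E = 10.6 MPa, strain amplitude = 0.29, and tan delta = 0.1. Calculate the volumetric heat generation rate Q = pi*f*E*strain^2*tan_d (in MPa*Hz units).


Q = pi * f * E * strain^2 * tan_d
= pi * 16 * 10.6 * 0.29^2 * 0.1
= pi * 16 * 10.6 * 0.0841 * 0.1
= 4.4810

Q = 4.4810


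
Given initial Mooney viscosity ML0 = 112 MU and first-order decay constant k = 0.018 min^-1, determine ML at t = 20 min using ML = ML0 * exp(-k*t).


ML = ML0 * exp(-k * t)
ML = 112 * exp(-0.018 * 20)
ML = 112 * 0.6977
ML = 78.14 MU

78.14 MU


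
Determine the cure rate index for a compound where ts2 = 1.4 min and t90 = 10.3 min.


CRI = 100 / (t90 - ts2)
= 100 / (10.3 - 1.4)
= 100 / 8.9
= 11.24 min^-1

11.24 min^-1


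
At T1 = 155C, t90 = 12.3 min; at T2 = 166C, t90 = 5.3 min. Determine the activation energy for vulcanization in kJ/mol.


T1 = 428.15 K, T2 = 439.15 K
1/T1 - 1/T2 = 5.8504e-05
ln(t1/t2) = ln(12.3/5.3) = 0.8419
Ea = 8.314 * 0.8419 / 5.8504e-05 = 119641.7567 J/mol
Ea = 119.64 kJ/mol

119.64 kJ/mol


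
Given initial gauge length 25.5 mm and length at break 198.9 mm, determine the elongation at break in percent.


Elongation = (Lf - L0) / L0 * 100
= (198.9 - 25.5) / 25.5 * 100
= 173.4 / 25.5 * 100
= 680.0%

680.0%


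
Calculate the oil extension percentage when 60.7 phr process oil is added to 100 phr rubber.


Oil % = oil / (100 + oil) * 100
= 60.7 / (100 + 60.7) * 100
= 60.7 / 160.7 * 100
= 37.77%

37.77%


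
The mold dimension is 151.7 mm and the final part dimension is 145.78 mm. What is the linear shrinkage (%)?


Shrinkage = (mold - part) / mold * 100
= (151.7 - 145.78) / 151.7 * 100
= 5.92 / 151.7 * 100
= 3.9%

3.9%


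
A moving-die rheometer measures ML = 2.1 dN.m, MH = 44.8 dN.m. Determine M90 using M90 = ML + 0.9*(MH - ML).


M90 = ML + 0.9 * (MH - ML)
M90 = 2.1 + 0.9 * (44.8 - 2.1)
M90 = 2.1 + 0.9 * 42.7
M90 = 40.53 dN.m

40.53 dN.m


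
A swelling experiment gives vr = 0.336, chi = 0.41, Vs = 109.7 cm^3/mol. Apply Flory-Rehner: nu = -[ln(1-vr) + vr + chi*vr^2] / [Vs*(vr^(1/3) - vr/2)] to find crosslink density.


ln(1 - vr) = ln(1 - 0.336) = -0.4095
Numerator = -((-0.4095) + 0.336 + 0.41 * 0.336^2) = 0.0272
Denominator = 109.7 * (0.336^(1/3) - 0.336/2) = 57.8344
nu = 0.0272 / 57.8344 = 4.7006e-04 mol/cm^3

4.7006e-04 mol/cm^3


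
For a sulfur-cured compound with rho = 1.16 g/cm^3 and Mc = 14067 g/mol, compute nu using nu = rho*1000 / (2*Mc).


nu = rho * 1000 / (2 * Mc)
nu = 1.16 * 1000 / (2 * 14067)
nu = 1160.0 / 28134
nu = 0.0412 mol/L

0.0412 mol/L


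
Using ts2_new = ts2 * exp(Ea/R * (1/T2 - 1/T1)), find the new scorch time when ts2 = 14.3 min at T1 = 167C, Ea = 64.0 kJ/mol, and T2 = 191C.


Convert temperatures: T1 = 167 + 273.15 = 440.15 K, T2 = 191 + 273.15 = 464.15 K
ts2_new = 14.3 * exp(64000 / 8.314 * (1/464.15 - 1/440.15))
1/T2 - 1/T1 = -1.1748e-04
ts2_new = 5.79 min

5.79 min
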